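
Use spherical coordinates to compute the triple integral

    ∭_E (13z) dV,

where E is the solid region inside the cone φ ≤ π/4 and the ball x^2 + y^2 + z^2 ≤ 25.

In spherical coordinates, x = ρ sin(φ) cos(θ), y = ρ sin(φ) sin(θ), z = ρ cos(φ), and dV = ρ^2 sin(φ) dρ dφ dθ.

The integrand becomes 13ρ cos(φ), so

    ∭_E (13z) dV = ∫_{0}^{2π} ∫_{0}^{π/4} ∫_{0}^{5} (13ρ cos(φ)) · ρ^2 sin(φ) dρ dφ dθ.

Inner (ρ): 8125sin(2φ)/8.
Middle (φ): 8125/16.
Outer (θ): 8125π/8.

Therefore the triple integral equals 8125π/8.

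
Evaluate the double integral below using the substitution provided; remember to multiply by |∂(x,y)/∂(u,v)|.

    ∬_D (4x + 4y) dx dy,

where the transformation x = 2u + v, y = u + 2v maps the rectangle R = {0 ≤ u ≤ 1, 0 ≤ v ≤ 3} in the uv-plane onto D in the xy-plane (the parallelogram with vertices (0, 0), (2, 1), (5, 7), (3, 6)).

Compute the Jacobian determinant of (x, y) with respect to (u, v):

    ∂(x,y)/∂(u,v) = | 2  1 | = (2)(2) - (1)(1) = 3.
                   | 1  2 |

Its absolute value is |J| = 3 (the area scaling factor).

Substituting x = 2u + v, y = u + 2v into the integrand,

    4x + 4y → 12u + 12v,

so the integral becomes

    ∬_R (12u + 12v) · |J| du dv = ∫_0^1 ∫_0^3 (36u + 36v) dv du.

Inner (v): 108u + 162.
Outer (u): 216.

Therefore ∬_D (4x + 4y) dx dy = 216.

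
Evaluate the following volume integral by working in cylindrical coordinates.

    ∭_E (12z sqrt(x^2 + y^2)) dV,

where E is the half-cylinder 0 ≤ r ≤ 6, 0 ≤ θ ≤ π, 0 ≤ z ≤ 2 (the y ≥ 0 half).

In cylindrical coordinates, x = r cos(θ), y = r sin(θ), z = z, and dV = r dr dθ dz.

The integrand becomes 12r z, so

    ∭_E (12z sqrt(x^2 + y^2)) dV = ∫_{0}^{π} ∫_{0}^{6} ∫_{0}^{2} (12r z) · r dz dr dθ.

Inner (z): 24r^2.
Middle (r from 0 to 6): 1728.
Outer (θ): 1728π.

Therefore the triple integral equals 1728π.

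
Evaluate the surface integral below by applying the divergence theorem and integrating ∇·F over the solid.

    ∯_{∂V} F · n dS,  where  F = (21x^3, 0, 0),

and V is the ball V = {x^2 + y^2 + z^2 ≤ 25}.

By the divergence theorem,

    ∯_{∂V} F · n dS = ∭_V (∇ · F) dV.

Compute the divergence:
    ∇ · F = ∂F_x/∂x + ∂F_y/∂y + ∂F_z/∂z = 63x^2 + 0 + 0 = 63x^2.

In spherical coordinates, x = ρ sin(φ) cos(θ), y = ρ sin(φ) sin(θ), z = ρ cos(φ), dV = ρ^2 sin(φ) dρ dφ dθ, with 0 ≤ ρ ≤ 5, 0 ≤ φ ≤ π, 0 ≤ θ ≤ 2π.

The integrand, after substitution and multiplying by the volume element, becomes (63ρ^2sin(φ)^2cos(θ)^2) · ρ^2 sin(φ), so

    ∭_V (∇·F) dV = ∫_0^{2π} ∫_0^{π} ∫_0^{5} (63ρ^2sin(φ)^2cos(θ)^2) · ρ^2 sin(φ) dρ dφ dθ.

Inner (ρ from 0 to 5): 39375sin(φ)^3cos(θ)^2.
Middle (φ from 0 to π): 52500cos(θ)^2.
Outer (θ from 0 to 2π): 52500π.

Therefore ∯_{∂V} F · n dS = 52500π.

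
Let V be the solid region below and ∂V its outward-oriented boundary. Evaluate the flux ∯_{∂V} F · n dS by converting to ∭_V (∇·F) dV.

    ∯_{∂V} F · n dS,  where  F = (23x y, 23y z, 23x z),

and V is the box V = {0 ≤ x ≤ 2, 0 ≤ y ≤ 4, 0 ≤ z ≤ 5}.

By the divergence theorem,

    ∯_{∂V} F · n dS = ∭_V (∇ · F) dV.

Compute the divergence:
    ∇ · F = ∂F_x/∂x + ∂F_y/∂y + ∂F_z/∂z = 23y + 23z + 23x = 23x + 23y + 23z.

V is a rectangular box, so dV = dx dy dz with 0 ≤ x ≤ 2, 0 ≤ y ≤ 4, 0 ≤ z ≤ 5.

Integrate (23x + 23y + 23z) over V as an iterated integral:

    ∭_V (∇·F) dV = ∫_0^{2} ∫_0^{4} ∫_0^{5} (23x + 23y + 23z) dz dy dx.

Inner (z from 0 to 5): 115x + 115y + 575/2.
Middle (y from 0 to 4): 460x + 2070.
Outer (x from 0 to 2): 5060.

Therefore ∯_{∂V} F · n dS = 5060.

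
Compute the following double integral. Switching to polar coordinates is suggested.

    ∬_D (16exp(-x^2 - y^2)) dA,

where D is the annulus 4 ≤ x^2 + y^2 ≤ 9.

The region D is 2 ≤ r ≤ 3, 0 ≤ θ ≤ 2π in polar coordinates, where x = r cos(θ), y = r sin(θ), and dA = r dr dθ.

Under the substitution, the integrand becomes 16exp(-r^2), so

    ∬_D (16exp(-x^2 - y^2)) dA = ∫_{0}^{2π} ∫_{2}^{3} (16exp(-r^2)) · r dr dθ.

Inner integral (in r): ∫_{2}^{3} (16exp(-r^2)) · r dr = -(8 - 8exp(5))exp(-9).

Outer integral (in θ): ∫_{0}^{2π} (-(8 - 8exp(5))exp(-9)) dθ = -16π (1 - exp(5))exp(-9).

Therefore ∬_D (16exp(-x^2 - y^2)) dA = -16π (1 - exp(5))exp(-9).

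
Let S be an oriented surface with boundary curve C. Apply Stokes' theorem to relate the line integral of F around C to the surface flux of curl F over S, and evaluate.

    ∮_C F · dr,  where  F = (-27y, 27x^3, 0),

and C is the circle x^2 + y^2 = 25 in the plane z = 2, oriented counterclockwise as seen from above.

Let S be the flat disk x^2 + y^2 ≤ 25 in the plane z = 2, with upward unit normal n̂ = ẑ. By Stokes' theorem,

    ∮_C F · dr = ∬_S (∇ × F) · n̂ dS = ∬_D (curl F)_z dA,

where D is the disk x^2 + y^2 ≤ 25.

Compute the curl of F = (-27y, 27x^3, 0):
    (∇ × F)_x = ∂F_z/∂y - ∂F_y/∂z = 0,
    (∇ × F)_y = ∂F_x/∂z - ∂F_z/∂x = 0,
    (∇ × F)_z = ∂F_y/∂x - ∂F_x/∂y = 81x^2 + 27.

On z = 2, (curl F)_z = 81x^2 + 27.

Convert to polar (x = r cos θ, y = r sin θ, dA = r dr dθ); the integrand becomes 81r^2cos(θ)^2 + 27, so

    ∬_D (curl F)_z dA = ∫_0^{2π} ∫_0^{5} (81r^2cos(θ)^2 + 27) · r dr dθ.

Inner (r from 0 to 5): 50625cos(θ)^2/4 + 675/2.
Outer (θ from 0 to 2π): 53325π/4.

Therefore ∮_C F · dr = 53325π/4.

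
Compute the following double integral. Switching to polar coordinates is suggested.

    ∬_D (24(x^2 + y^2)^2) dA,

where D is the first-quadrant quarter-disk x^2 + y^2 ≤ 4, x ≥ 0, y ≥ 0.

The region D is 0 ≤ r ≤ 2, 0 ≤ θ ≤ π/2 in polar coordinates, where x = r cos(θ), y = r sin(θ), and dA = r dr dθ.

Under the substitution, the integrand becomes 24r^4, so

    ∬_D (24(x^2 + y^2)^2) dA = ∫_{0}^{π/2} ∫_{0}^{2} (24r^4) · r dr dθ.

Inner integral (in r): ∫_{0}^{2} (24r^4) · r dr = 256.

Outer integral (in θ): ∫_{0}^{π/2} (256) dθ = 128π.

Therefore ∬_D (24(x^2 + y^2)^2) dA = 128π.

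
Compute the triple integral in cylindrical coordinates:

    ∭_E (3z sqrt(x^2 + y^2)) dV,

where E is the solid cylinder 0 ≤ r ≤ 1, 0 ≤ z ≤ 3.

In cylindrical coordinates, x = r cos(θ), y = r sin(θ), z = z, and dV = r dr dθ dz.

The integrand becomes 3r z, so

    ∭_E (3z sqrt(x^2 + y^2)) dV = ∫_{0}^{2π} ∫_{0}^{1} ∫_{0}^{3} (3r z) · r dz dr dθ.

Inner (z): 27r^2/2.
Middle (r from 0 to 1): 9/2.
Outer (θ): 9π.

Therefore the triple integral equals 9π.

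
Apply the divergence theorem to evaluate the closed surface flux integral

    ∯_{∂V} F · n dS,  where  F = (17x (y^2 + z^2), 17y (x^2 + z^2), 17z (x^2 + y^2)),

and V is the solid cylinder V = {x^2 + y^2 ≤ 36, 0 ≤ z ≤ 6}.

By the divergence theorem,

    ∯_{∂V} F · n dS = ∭_V (∇ · F) dV.

Compute the divergence:
    ∇ · F = ∂F_x/∂x + ∂F_y/∂y + ∂F_z/∂z = 17y^2 + 17z^2 + 17x^2 + 17z^2 + 17x^2 + 17y^2 = 34x^2 + 34y^2 + 34z^2.

In cylindrical coordinates, x = r cos(θ), y = r sin(θ), z = z, dV = r dr dθ dz, with 0 ≤ r ≤ 6, 0 ≤ θ ≤ 2π, 0 ≤ z ≤ 6.

The integrand, after substitution and multiplying by the volume element, becomes (34r^2 + 34z^2) · r, so

    ∭_V (∇·F) dV = ∫_0^{2π} ∫_0^{6} ∫_0^{6} (34r^2 + 34z^2) · r dz dr dθ.

Inner (z from 0 to 6): 204r (r^2 + 12).
Middle (r from 0 to 6): 110160.
Outer (θ from 0 to 2π): 220320π.

Therefore ∯_{∂V} F · n dS = 220320π.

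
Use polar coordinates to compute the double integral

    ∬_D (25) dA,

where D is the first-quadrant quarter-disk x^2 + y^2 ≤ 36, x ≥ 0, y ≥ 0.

The region D is 0 ≤ r ≤ 6, 0 ≤ θ ≤ π/2 in polar coordinates, where x = r cos(θ), y = r sin(θ), and dA = r dr dθ.

Under the substitution, the integrand becomes 25, so

    ∬_D (25) dA = ∫_{0}^{π/2} ∫_{0}^{6} (25) · r dr dθ.

Inner integral (in r): ∫_{0}^{6} (25) · r dr = 450.

Outer integral (in θ): ∫_{0}^{π/2} (450) dθ = 225π.

Therefore ∬_D (25) dA = 225π.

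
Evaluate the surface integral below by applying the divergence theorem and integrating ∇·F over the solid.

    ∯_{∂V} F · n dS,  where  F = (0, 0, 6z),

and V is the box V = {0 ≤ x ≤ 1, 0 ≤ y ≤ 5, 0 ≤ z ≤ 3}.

By the divergence theorem,

    ∯_{∂V} F · n dS = ∭_V (∇ · F) dV.

Compute the divergence:
    ∇ · F = ∂F_x/∂x + ∂F_y/∂y + ∂F_z/∂z = 0 + 0 + 6 = 6.

V is a rectangular box, so dV = dx dy dz with 0 ≤ x ≤ 1, 0 ≤ y ≤ 5, 0 ≤ z ≤ 3.

Integrate (6) over V as an iterated integral:

    ∭_V (∇·F) dV = ∫_0^{1} ∫_0^{5} ∫_0^{3} (6) dz dy dx.

Inner (z from 0 to 3): 18.
Middle (y from 0 to 5): 90.
Outer (x from 0 to 1): 90.

Therefore ∯_{∂V} F · n dS = 90.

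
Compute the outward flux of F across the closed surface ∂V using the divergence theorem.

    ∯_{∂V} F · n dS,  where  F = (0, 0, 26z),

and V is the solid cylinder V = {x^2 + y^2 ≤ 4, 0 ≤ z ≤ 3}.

By the divergence theorem,

    ∯_{∂V} F · n dS = ∭_V (∇ · F) dV.

Compute the divergence:
    ∇ · F = ∂F_x/∂x + ∂F_y/∂y + ∂F_z/∂z = 0 + 0 + 26 = 26.

In cylindrical coordinates, x = r cos(θ), y = r sin(θ), z = z, dV = r dr dθ dz, with 0 ≤ r ≤ 2, 0 ≤ θ ≤ 2π, 0 ≤ z ≤ 3.

The integrand, after substitution and multiplying by the volume element, becomes (26) · r, so

    ∭_V (∇·F) dV = ∫_0^{2π} ∫_0^{2} ∫_0^{3} (26) · r dz dr dθ.

Inner (z from 0 to 3): 78r.
Middle (r from 0 to 2): 156.
Outer (θ from 0 to 2π): 312π.

Therefore ∯_{∂V} F · n dS = 312π.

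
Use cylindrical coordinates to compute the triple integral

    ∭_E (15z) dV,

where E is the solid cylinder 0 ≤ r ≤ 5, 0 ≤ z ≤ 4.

In cylindrical coordinates, x = r cos(θ), y = r sin(θ), z = z, and dV = r dr dθ dz.

The integrand becomes 15z, so

    ∭_E (15z) dV = ∫_{0}^{2π} ∫_{0}^{5} ∫_{0}^{4} (15z) · r dz dr dθ.

Inner (z): 120r.
Middle (r from 0 to 5): 1500.
Outer (θ): 3000π.

Therefore the triple integral equals 3000π.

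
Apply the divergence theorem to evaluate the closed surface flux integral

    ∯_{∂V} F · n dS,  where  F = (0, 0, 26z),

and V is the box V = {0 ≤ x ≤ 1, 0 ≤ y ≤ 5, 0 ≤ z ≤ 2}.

By the divergence theorem,

    ∯_{∂V} F · n dS = ∭_V (∇ · F) dV.

Compute the divergence:
    ∇ · F = ∂F_x/∂x + ∂F_y/∂y + ∂F_z/∂z = 0 + 0 + 26 = 26.

V is a rectangular box, so dV = dx dy dz with 0 ≤ x ≤ 1, 0 ≤ y ≤ 5, 0 ≤ z ≤ 2.

Integrate (26) over V as an iterated integral:

    ∭_V (∇·F) dV = ∫_0^{1} ∫_0^{5} ∫_0^{2} (26) dz dy dx.

Inner (z from 0 to 2): 52.
Middle (y from 0 to 5): 260.
Outer (x from 0 to 1): 260.

Therefore ∯_{∂V} F · n dS = 260.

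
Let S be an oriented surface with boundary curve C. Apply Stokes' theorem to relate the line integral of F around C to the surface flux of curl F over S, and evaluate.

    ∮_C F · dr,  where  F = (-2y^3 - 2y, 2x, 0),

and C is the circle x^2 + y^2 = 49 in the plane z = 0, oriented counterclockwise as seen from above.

Let S be the flat disk x^2 + y^2 ≤ 49 in the plane z = 0, with upward unit normal n̂ = ẑ. By Stokes' theorem,

    ∮_C F · dr = ∬_S (∇ × F) · n̂ dS = ∬_D (curl F)_z dA,

where D is the disk x^2 + y^2 ≤ 49.

Compute the curl of F = (-2y^3 - 2y, 2x, 0):
    (∇ × F)_x = ∂F_z/∂y - ∂F_y/∂z = 0,
    (∇ × F)_y = ∂F_x/∂z - ∂F_z/∂x = 0,
    (∇ × F)_z = ∂F_y/∂x - ∂F_x/∂y = 6y^2 + 4.

On z = 0, (curl F)_z = 6y^2 + 4.

Convert to polar (x = r cos θ, y = r sin θ, dA = r dr dθ); the integrand becomes 6r^2sin(θ)^2 + 4, so

    ∬_D (curl F)_z dA = ∫_0^{2π} ∫_0^{7} (6r^2sin(θ)^2 + 4) · r dr dθ.

Inner (r from 0 to 7): 7203sin(θ)^2/2 + 98.
Outer (θ from 0 to 2π): 7595π/2.

Therefore ∮_C F · dr = 7595π/2.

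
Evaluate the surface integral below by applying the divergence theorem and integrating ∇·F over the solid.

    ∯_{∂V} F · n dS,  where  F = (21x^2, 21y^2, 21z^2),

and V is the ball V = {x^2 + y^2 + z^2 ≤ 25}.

By the divergence theorem,

    ∯_{∂V} F · n dS = ∭_V (∇ · F) dV.

Compute the divergence:
    ∇ · F = ∂F_x/∂x + ∂F_y/∂y + ∂F_z/∂z = 42x + 42y + 42z.

In spherical coordinates, x = ρ sin(φ) cos(θ), y = ρ sin(φ) sin(θ), z = ρ cos(φ), dV = ρ^2 sin(φ) dρ dφ dθ, with 0 ≤ ρ ≤ 5, 0 ≤ φ ≤ π, 0 ≤ θ ≤ 2π.

The integrand, after substitution and multiplying by the volume element, becomes (42ρ (sqrt(2)sin(φ)sin(θ + π/4) + cos(φ))) · ρ^2 sin(φ), so

    ∭_V (∇·F) dV = ∫_0^{2π} ∫_0^{π} ∫_0^{5} (42ρ (sqrt(2)sin(φ)sin(θ + π/4) + cos(φ))) · ρ^2 sin(φ) dρ dφ dθ.

Inner (ρ from 0 to 5): 13125(sqrt(2)sin(φ)sin(θ + π/4) + cos(φ))sin(φ)/2.
Middle (φ from 0 to π): 13125sqrt(2)π sin(θ + π/4)/4.
Outer (θ from 0 to 2π): 0.

Therefore ∯_{∂V} F · n dS = 0.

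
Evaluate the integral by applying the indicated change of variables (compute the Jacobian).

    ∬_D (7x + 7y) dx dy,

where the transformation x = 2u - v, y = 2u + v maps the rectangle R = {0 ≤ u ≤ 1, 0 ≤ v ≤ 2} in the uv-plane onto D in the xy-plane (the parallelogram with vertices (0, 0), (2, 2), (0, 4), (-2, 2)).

Compute the Jacobian determinant of (x, y) with respect to (u, v):

    ∂(x,y)/∂(u,v) = | 2  -1 | = (2)(1) - (-1)(2) = 4.
                   | 2  1 |

Its absolute value is |J| = 4 (the area scaling factor).

Substituting x = 2u - v, y = 2u + v into the integrand,

    7x + 7y → 28u,

so the integral becomes

    ∬_R (28u) · |J| du dv = ∫_0^1 ∫_0^2 (112u) dv du.

Inner (v): 224u.
Outer (u): 112.

Therefore ∬_D (7x + 7y) dx dy = 112.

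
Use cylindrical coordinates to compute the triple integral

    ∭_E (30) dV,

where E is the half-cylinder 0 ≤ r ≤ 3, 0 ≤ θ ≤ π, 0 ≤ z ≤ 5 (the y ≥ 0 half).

In cylindrical coordinates, x = r cos(θ), y = r sin(θ), z = z, and dV = r dr dθ dz.

The integrand becomes 30, so

    ∭_E (30) dV = ∫_{0}^{π} ∫_{0}^{3} ∫_{0}^{5} (30) · r dz dr dθ.

Inner (z): 150r.
Middle (r from 0 to 3): 675.
Outer (θ): 675π.

Therefore the triple integral equals 675π.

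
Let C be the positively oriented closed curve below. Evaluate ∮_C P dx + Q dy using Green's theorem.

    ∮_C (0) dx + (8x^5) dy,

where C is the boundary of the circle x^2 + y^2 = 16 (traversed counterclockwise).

Green's theorem converts the closed line integral into a double integral over the enclosed region D:

    ∮_C P dx + Q dy = ∬_D (∂Q/∂x - ∂P/∂y) dA.

Here P = 0, Q = 8x^5, so

    ∂Q/∂x = 40x^4,    ∂P/∂y = 0,
    ∂Q/∂x - ∂P/∂y = 40x^4.

D is the region x^2 + y^2 ≤ 16. Evaluating the double integral:

In polar coordinates (x = r cos θ, y = r sin θ, dA = r dr dθ) the integrand becomes 40r^4cos(θ)^4, so

    ∬_D (40x^4) dA = ∫_0^{2π} ∫_0^{4} (40r^4cos(θ)^4) · r dr dθ.

Inner (r from 0 to 4): 81920cos(θ)^4/3.
Outer (θ from 0 to 2π): 20480π.

Therefore ∮_C P dx + Q dy = 20480π.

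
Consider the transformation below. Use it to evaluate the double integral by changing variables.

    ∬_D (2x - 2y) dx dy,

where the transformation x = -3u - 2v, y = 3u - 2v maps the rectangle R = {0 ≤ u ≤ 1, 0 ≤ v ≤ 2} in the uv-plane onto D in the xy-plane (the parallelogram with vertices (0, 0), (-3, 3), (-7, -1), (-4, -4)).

Compute the Jacobian determinant of (x, y) with respect to (u, v):

    ∂(x,y)/∂(u,v) = | -3  -2 | = (-3)(-2) - (-2)(3) = 12.
                   | 3  -2 |

Its absolute value is |J| = 12 (the area scaling factor).

Substituting x = -3u - 2v, y = 3u - 2v into the integrand,

    2x - 2y → -12u,

so the integral becomes

    ∬_R (-12u) · |J| du dv = ∫_0^1 ∫_0^2 (-144u) dv du.

Inner (v): -288u.
Outer (u): -144.

Therefore ∬_D (2x - 2y) dx dy = -144.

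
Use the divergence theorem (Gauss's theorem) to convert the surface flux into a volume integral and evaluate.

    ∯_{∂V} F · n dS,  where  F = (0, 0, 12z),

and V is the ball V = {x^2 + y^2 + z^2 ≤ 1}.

By the divergence theorem,

    ∯_{∂V} F · n dS = ∭_V (∇ · F) dV.

Compute the divergence:
    ∇ · F = ∂F_x/∂x + ∂F_y/∂y + ∂F_z/∂z = 0 + 0 + 12 = 12.

In spherical coordinates, x = ρ sin(φ) cos(θ), y = ρ sin(φ) sin(θ), z = ρ cos(φ), dV = ρ^2 sin(φ) dρ dφ dθ, with 0 ≤ ρ ≤ 1, 0 ≤ φ ≤ π, 0 ≤ θ ≤ 2π.

The integrand, after substitution and multiplying by the volume element, becomes (12) · ρ^2 sin(φ), so

    ∭_V (∇·F) dV = ∫_0^{2π} ∫_0^{π} ∫_0^{1} (12) · ρ^2 sin(φ) dρ dφ dθ.

Inner (ρ from 0 to 1): 4sin(φ).
Middle (φ from 0 to π): 8.
Outer (θ from 0 to 2π): 16π.

Therefore ∯_{∂V} F · n dS = 16π.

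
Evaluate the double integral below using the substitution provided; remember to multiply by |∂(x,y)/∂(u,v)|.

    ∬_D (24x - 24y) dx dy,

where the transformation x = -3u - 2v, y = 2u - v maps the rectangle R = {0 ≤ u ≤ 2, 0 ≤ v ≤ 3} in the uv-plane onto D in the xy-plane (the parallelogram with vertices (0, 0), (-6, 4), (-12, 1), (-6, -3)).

Compute the Jacobian determinant of (x, y) with respect to (u, v):

    ∂(x,y)/∂(u,v) = | -3  -2 | = (-3)(-1) - (-2)(2) = 7.
                   | 2  -1 |

Its absolute value is |J| = 7 (the area scaling factor).

Substituting x = -3u - 2v, y = 2u - v into the integrand,

    24x - 24y → -120u - 24v,

so the integral becomes

    ∬_R (-120u - 24v) · |J| du dv = ∫_0^2 ∫_0^3 (-840u - 168v) dv du.

Inner (v): -2520u - 756.
Outer (u): -6552.

Therefore ∬_D (24x - 24y) dx dy = -6552.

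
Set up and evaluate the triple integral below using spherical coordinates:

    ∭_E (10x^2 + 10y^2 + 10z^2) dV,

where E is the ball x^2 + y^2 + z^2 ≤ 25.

In spherical coordinates, x = ρ sin(φ) cos(θ), y = ρ sin(φ) sin(θ), z = ρ cos(φ), and dV = ρ^2 sin(φ) dρ dφ dθ.

The integrand becomes 10ρ^2, so

    ∭_E (10x^2 + 10y^2 + 10z^2) dV = ∫_{0}^{2π} ∫_{0}^{π} ∫_{0}^{5} (10ρ^2) · ρ^2 sin(φ) dρ dφ dθ.

Inner (ρ): 6250sin(φ).
Middle (φ): 12500.
Outer (θ): 25000π.

Therefore the triple integral equals 25000π.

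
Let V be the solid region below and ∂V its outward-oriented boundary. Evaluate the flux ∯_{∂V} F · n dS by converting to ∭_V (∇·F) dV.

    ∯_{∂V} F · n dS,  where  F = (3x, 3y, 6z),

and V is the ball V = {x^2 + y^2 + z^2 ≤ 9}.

By the divergence theorem,

    ∯_{∂V} F · n dS = ∭_V (∇ · F) dV.

Compute the divergence:
    ∇ · F = ∂F_x/∂x + ∂F_y/∂y + ∂F_z/∂z = 3 + 3 + 6 = 12.

In spherical coordinates, x = ρ sin(φ) cos(θ), y = ρ sin(φ) sin(θ), z = ρ cos(φ), dV = ρ^2 sin(φ) dρ dφ dθ, with 0 ≤ ρ ≤ 3, 0 ≤ φ ≤ π, 0 ≤ θ ≤ 2π.

The integrand, after substitution and multiplying by the volume element, becomes (12) · ρ^2 sin(φ), so

    ∭_V (∇·F) dV = ∫_0^{2π} ∫_0^{π} ∫_0^{3} (12) · ρ^2 sin(φ) dρ dφ dθ.

Inner (ρ from 0 to 3): 108sin(φ).
Middle (φ from 0 to π): 216.
Outer (θ from 0 to 2π): 432π.

Therefore ∯_{∂V} F · n dS = 432π.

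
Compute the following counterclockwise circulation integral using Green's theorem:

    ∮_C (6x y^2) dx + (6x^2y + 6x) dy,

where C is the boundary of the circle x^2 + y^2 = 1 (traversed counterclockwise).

Green's theorem converts the closed line integral into a double integral over the enclosed region D:

    ∮_C P dx + Q dy = ∬_D (∂Q/∂x - ∂P/∂y) dA.

Here P = 6x y^2, Q = 6x^2y + 6x, so

    ∂Q/∂x = 12x y + 6,    ∂P/∂y = 12x y,
    ∂Q/∂x - ∂P/∂y = 6.

D is the region x^2 + y^2 ≤ 1. Evaluating the double integral:

In polar coordinates (x = r cos θ, y = r sin θ, dA = r dr dθ) the integrand becomes 6, so

    ∬_D (6) dA = ∫_0^{2π} ∫_0^{1} (6) · r dr dθ.

Inner (r from 0 to 1): 3.
Outer (θ from 0 to 2π): 6π.

Therefore ∮_C P dx + Q dy = 6π.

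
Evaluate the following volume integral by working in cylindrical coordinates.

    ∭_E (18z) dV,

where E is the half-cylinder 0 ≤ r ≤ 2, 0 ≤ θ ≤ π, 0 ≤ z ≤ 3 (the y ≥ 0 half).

In cylindrical coordinates, x = r cos(θ), y = r sin(θ), z = z, and dV = r dr dθ dz.

The integrand becomes 18z, so

    ∭_E (18z) dV = ∫_{0}^{π} ∫_{0}^{2} ∫_{0}^{3} (18z) · r dz dr dθ.

Inner (z): 81r.
Middle (r from 0 to 2): 162.
Outer (θ): 162π.

Therefore the triple integral equals 162π.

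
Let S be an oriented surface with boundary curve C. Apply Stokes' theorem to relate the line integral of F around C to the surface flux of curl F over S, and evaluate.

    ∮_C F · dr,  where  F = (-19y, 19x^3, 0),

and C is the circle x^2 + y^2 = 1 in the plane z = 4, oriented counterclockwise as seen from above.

Let S be the flat disk x^2 + y^2 ≤ 1 in the plane z = 4, with upward unit normal n̂ = ẑ. By Stokes' theorem,

    ∮_C F · dr = ∬_S (∇ × F) · n̂ dS = ∬_D (curl F)_z dA,

where D is the disk x^2 + y^2 ≤ 1.

Compute the curl of F = (-19y, 19x^3, 0):
    (∇ × F)_x = ∂F_z/∂y - ∂F_y/∂z = 0,
    (∇ × F)_y = ∂F_x/∂z - ∂F_z/∂x = 0,
    (∇ × F)_z = ∂F_y/∂x - ∂F_x/∂y = 57x^2 + 19.

On z = 4, (curl F)_z = 57x^2 + 19.

Convert to polar (x = r cos θ, y = r sin θ, dA = r dr dθ); the integrand becomes 57r^2cos(θ)^2 + 19, so

    ∬_D (curl F)_z dA = ∫_0^{2π} ∫_0^{1} (57r^2cos(θ)^2 + 19) · r dr dθ.

Inner (r from 0 to 1): 57cos(θ)^2/4 + 19/2.
Outer (θ from 0 to 2π): 133π/4.

Therefore ∮_C F · dr = 133π/4.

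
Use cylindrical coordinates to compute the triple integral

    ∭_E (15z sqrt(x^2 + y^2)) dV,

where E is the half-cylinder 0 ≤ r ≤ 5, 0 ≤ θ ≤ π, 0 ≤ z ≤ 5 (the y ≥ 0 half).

In cylindrical coordinates, x = r cos(θ), y = r sin(θ), z = z, and dV = r dr dθ dz.

The integrand becomes 15r z, so

    ∭_E (15z sqrt(x^2 + y^2)) dV = ∫_{0}^{π} ∫_{0}^{5} ∫_{0}^{5} (15r z) · r dz dr dθ.

Inner (z): 375r^2/2.
Middle (r from 0 to 5): 15625/2.
Outer (θ): 15625π/2.

Therefore the triple integral equals 15625π/2.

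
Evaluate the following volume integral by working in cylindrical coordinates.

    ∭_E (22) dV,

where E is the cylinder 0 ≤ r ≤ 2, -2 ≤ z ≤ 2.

In cylindrical coordinates, x = r cos(θ), y = r sin(θ), z = z, and dV = r dr dθ dz.

The integrand becomes 22, so

    ∭_E (22) dV = ∫_{0}^{2π} ∫_{0}^{2} ∫_{-2}^{2} (22) · r dz dr dθ.

Inner (z): 88r.
Middle (r from 0 to 2): 176.
Outer (θ): 352π.

Therefore the triple integral equals 352π.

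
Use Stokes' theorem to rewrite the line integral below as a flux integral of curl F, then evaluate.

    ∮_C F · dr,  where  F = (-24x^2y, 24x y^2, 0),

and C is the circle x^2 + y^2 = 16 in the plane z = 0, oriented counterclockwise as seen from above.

Let S be the flat disk x^2 + y^2 ≤ 16 in the plane z = 0, with upward unit normal n̂ = ẑ. By Stokes' theorem,

    ∮_C F · dr = ∬_S (∇ × F) · n̂ dS = ∬_D (curl F)_z dA,

where D is the disk x^2 + y^2 ≤ 16.

Compute the curl of F = (-24x^2y, 24x y^2, 0):
    (∇ × F)_x = ∂F_z/∂y - ∂F_y/∂z = 0,
    (∇ × F)_y = ∂F_x/∂z - ∂F_z/∂x = 0,
    (∇ × F)_z = ∂F_y/∂x - ∂F_x/∂y = 24x^2 + 24y^2.

On z = 0, (curl F)_z = 24x^2 + 24y^2.

Convert to polar (x = r cos θ, y = r sin θ, dA = r dr dθ); the integrand becomes 24r^2, so

    ∬_D (curl F)_z dA = ∫_0^{2π} ∫_0^{4} (24r^2) · r dr dθ.

Inner (r from 0 to 4): 1536.
Outer (θ from 0 to 2π): 3072π.

Therefore ∮_C F · dr = 3072π.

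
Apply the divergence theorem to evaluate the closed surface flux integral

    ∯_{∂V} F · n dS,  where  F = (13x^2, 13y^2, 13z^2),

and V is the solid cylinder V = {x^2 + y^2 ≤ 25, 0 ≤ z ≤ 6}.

By the divergence theorem,

    ∯_{∂V} F · n dS = ∭_V (∇ · F) dV.

Compute the divergence:
    ∇ · F = ∂F_x/∂x + ∂F_y/∂y + ∂F_z/∂z = 26x + 26y + 26z.

In cylindrical coordinates, x = r cos(θ), y = r sin(θ), z = z, dV = r dr dθ dz, with 0 ≤ r ≤ 5, 0 ≤ θ ≤ 2π, 0 ≤ z ≤ 6.

The integrand, after substitution and multiplying by the volume element, becomes (26sqrt(2)r sin(θ + π/4) + 26z) · r, so

    ∭_V (∇·F) dV = ∫_0^{2π} ∫_0^{5} ∫_0^{6} (26sqrt(2)r sin(θ + π/4) + 26z) · r dz dr dθ.

Inner (z from 0 to 6): 156r (sqrt(2)r sin(θ + π/4) + 3).
Middle (r from 0 to 5): 6500sqrt(2)sin(θ + π/4) + 5850.
Outer (θ from 0 to 2π): 11700π.

Therefore ∯_{∂V} F · n dS = 11700π.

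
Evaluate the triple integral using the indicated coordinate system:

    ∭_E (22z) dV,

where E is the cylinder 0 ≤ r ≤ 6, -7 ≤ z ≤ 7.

In cylindrical coordinates, x = r cos(θ), y = r sin(θ), z = z, and dV = r dr dθ dz.

The integrand becomes 22z, so

    ∭_E (22z) dV = ∫_{0}^{2π} ∫_{0}^{6} ∫_{-7}^{7} (22z) · r dz dr dθ.

Inner (z): 0.
Middle (r from 0 to 6): 0.
Outer (θ): 0.

Therefore the triple integral equals 0.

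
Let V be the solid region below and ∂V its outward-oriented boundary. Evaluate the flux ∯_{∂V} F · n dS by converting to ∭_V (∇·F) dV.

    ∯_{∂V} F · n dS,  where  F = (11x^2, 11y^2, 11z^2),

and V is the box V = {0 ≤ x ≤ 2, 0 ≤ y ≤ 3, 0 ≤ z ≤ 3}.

By the divergence theorem,

    ∯_{∂V} F · n dS = ∭_V (∇ · F) dV.

Compute the divergence:
    ∇ · F = ∂F_x/∂x + ∂F_y/∂y + ∂F_z/∂z = 22x + 22y + 22z.

V is a rectangular box, so dV = dx dy dz with 0 ≤ x ≤ 2, 0 ≤ y ≤ 3, 0 ≤ z ≤ 3.

Integrate (22x + 22y + 22z) over V as an iterated integral:

    ∭_V (∇·F) dV = ∫_0^{2} ∫_0^{3} ∫_0^{3} (22x + 22y + 22z) dz dy dx.

Inner (z from 0 to 3): 66x + 66y + 99.
Middle (y from 0 to 3): 198x + 594.
Outer (x from 0 to 2): 1584.

Therefore ∯_{∂V} F · n dS = 1584.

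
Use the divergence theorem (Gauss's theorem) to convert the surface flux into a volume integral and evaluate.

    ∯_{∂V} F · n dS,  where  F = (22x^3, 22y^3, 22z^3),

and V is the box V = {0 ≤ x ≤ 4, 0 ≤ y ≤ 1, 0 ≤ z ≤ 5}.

By the divergence theorem,

    ∯_{∂V} F · n dS = ∭_V (∇ · F) dV.

Compute the divergence:
    ∇ · F = ∂F_x/∂x + ∂F_y/∂y + ∂F_z/∂z = 66x^2 + 66y^2 + 66z^2.

V is a rectangular box, so dV = dx dy dz with 0 ≤ x ≤ 4, 0 ≤ y ≤ 1, 0 ≤ z ≤ 5.

Integrate (66x^2 + 66y^2 + 66z^2) over V as an iterated integral:

    ∭_V (∇·F) dV = ∫_0^{4} ∫_0^{1} ∫_0^{5} (66x^2 + 66y^2 + 66z^2) dz dy dx.

Inner (z from 0 to 5): 330x^2 + 330y^2 + 2750.
Middle (y from 0 to 1): 330x^2 + 2860.
Outer (x from 0 to 4): 18480.

Therefore ∯_{∂V} F · n dS = 18480.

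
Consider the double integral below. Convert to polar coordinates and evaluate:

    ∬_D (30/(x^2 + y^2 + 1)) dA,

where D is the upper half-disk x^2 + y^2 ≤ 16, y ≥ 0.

The region D is 0 ≤ r ≤ 4, 0 ≤ θ ≤ π in polar coordinates, where x = r cos(θ), y = r sin(θ), and dA = r dr dθ.

Under the substitution, the integrand becomes 30/(r^2 + 1), so

    ∬_D (30/(x^2 + y^2 + 1)) dA = ∫_{0}^{π} ∫_{0}^{4} (30/(r^2 + 1)) · r dr dθ.

Inner integral (in r): ∫_{0}^{4} (30/(r^2 + 1)) · r dr = log(2862423051509815793).

Outer integral (in θ): ∫_{0}^{π} (log(2862423051509815793)) dθ = log(2862423051509815793^π).

Therefore ∬_D (30/(x^2 + y^2 + 1)) dA = log(2862423051509815793^π).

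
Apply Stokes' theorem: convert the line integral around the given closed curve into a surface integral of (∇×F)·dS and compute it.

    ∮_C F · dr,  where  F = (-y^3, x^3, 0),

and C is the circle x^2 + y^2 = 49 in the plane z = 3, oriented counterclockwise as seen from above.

Let S be the flat disk x^2 + y^2 ≤ 49 in the plane z = 3, with upward unit normal n̂ = ẑ. By Stokes' theorem,

    ∮_C F · dr = ∬_S (∇ × F) · n̂ dS = ∬_D (curl F)_z dA,

where D is the disk x^2 + y^2 ≤ 49.

Compute the curl of F = (-y^3, x^3, 0):
    (∇ × F)_x = ∂F_z/∂y - ∂F_y/∂z = 0,
    (∇ × F)_y = ∂F_x/∂z - ∂F_z/∂x = 0,
    (∇ × F)_z = ∂F_y/∂x - ∂F_x/∂y = 3x^2 + 3y^2.

On z = 3, (curl F)_z = 3x^2 + 3y^2.

Convert to polar (x = r cos θ, y = r sin θ, dA = r dr dθ); the integrand becomes 3r^2, so

    ∬_D (curl F)_z dA = ∫_0^{2π} ∫_0^{7} (3r^2) · r dr dθ.

Inner (r from 0 to 7): 7203/4.
Outer (θ from 0 to 2π): 7203π/2.

Therefore ∮_C F · dr = 7203π/2.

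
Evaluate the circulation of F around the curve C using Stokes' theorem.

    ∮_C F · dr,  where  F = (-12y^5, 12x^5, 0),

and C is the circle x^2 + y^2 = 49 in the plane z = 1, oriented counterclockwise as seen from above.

Let S be the flat disk x^2 + y^2 ≤ 49 in the plane z = 1, with upward unit normal n̂ = ẑ. By Stokes' theorem,

    ∮_C F · dr = ∬_S (∇ × F) · n̂ dS = ∬_D (curl F)_z dA,

where D is the disk x^2 + y^2 ≤ 49.

Compute the curl of F = (-12y^5, 12x^5, 0):
    (∇ × F)_x = ∂F_z/∂y - ∂F_y/∂z = 0,
    (∇ × F)_y = ∂F_x/∂z - ∂F_z/∂x = 0,
    (∇ × F)_z = ∂F_y/∂x - ∂F_x/∂y = 60x^4 + 60y^4.

On z = 1, (curl F)_z = 60x^4 + 60y^4.

Convert to polar (x = r cos θ, y = r sin θ, dA = r dr dθ); the integrand becomes 60r^4(sin(θ)^4 + cos(θ)^4), so

    ∬_D (curl F)_z dA = ∫_0^{2π} ∫_0^{7} (60r^4(sin(θ)^4 + cos(θ)^4)) · r dr dθ.

Inner (r from 0 to 7): 1176490sin(θ)^4 + 1176490cos(θ)^4.
Outer (θ from 0 to 2π): 1764735π.

Therefore ∮_C F · dr = 1764735π.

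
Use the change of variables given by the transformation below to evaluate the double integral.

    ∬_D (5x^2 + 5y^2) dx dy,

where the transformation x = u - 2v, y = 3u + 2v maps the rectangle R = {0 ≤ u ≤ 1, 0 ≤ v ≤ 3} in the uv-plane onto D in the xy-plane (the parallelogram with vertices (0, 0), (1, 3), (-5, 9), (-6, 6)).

Compute the Jacobian determinant of (x, y) with respect to (u, v):

    ∂(x,y)/∂(u,v) = | 1  -2 | = (1)(2) - (-2)(3) = 8.
                   | 3  2 |

Its absolute value is |J| = 8 (the area scaling factor).

Substituting x = u - 2v, y = 3u + 2v into the integrand,

    5x^2 + 5y^2 → 50u^2 + 40u v + 40v^2,

so the integral becomes

    ∬_R (50u^2 + 40u v + 40v^2) · |J| du dv = ∫_0^1 ∫_0^3 (400u^2 + 320u v + 320v^2) dv du.

Inner (v): 1200u^2 + 1440u + 2880.
Outer (u): 4000.

Therefore ∬_D (5x^2 + 5y^2) dx dy = 4000.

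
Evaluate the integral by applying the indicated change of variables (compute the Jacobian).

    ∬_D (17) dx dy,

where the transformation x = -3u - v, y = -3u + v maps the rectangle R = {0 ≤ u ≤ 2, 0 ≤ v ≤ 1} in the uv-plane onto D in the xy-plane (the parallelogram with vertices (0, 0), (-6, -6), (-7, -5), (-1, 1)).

Compute the Jacobian determinant of (x, y) with respect to (u, v):

    ∂(x,y)/∂(u,v) = | -3  -1 | = (-3)(1) - (-1)(-3) = -6.
                   | -3  1 |

Its absolute value is |J| = 6 (the area scaling factor).

Substituting x = -3u - v, y = -3u + v into the integrand,

    17 → 17,

so the integral becomes

    ∬_R (17) · |J| du dv = ∫_0^2 ∫_0^1 (102) dv du.

Inner (v): 102.
Outer (u): 204.

Therefore ∬_D (17) dx dy = 204.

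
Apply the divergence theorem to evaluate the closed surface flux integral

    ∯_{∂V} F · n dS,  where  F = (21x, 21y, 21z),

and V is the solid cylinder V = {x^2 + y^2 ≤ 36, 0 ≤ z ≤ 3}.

By the divergence theorem,

    ∯_{∂V} F · n dS = ∭_V (∇ · F) dV.

Compute the divergence:
    ∇ · F = ∂F_x/∂x + ∂F_y/∂y + ∂F_z/∂z = 21 + 21 + 21 = 63.

In cylindrical coordinates, x = r cos(θ), y = r sin(θ), z = z, dV = r dr dθ dz, with 0 ≤ r ≤ 6, 0 ≤ θ ≤ 2π, 0 ≤ z ≤ 3.

The integrand, after substitution and multiplying by the volume element, becomes (63) · r, so

    ∭_V (∇·F) dV = ∫_0^{2π} ∫_0^{6} ∫_0^{3} (63) · r dz dr dθ.

Inner (z from 0 to 3): 189r.
Middle (r from 0 to 6): 3402.
Outer (θ from 0 to 2π): 6804π.

Therefore ∯_{∂V} F · n dS = 6804π.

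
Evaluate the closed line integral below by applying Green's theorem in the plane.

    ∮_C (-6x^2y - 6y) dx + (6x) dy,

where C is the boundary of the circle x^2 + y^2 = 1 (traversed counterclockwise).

Green's theorem converts the closed line integral into a double integral over the enclosed region D:

    ∮_C P dx + Q dy = ∬_D (∂Q/∂x - ∂P/∂y) dA.

Here P = -6x^2y - 6y, Q = 6x, so

    ∂Q/∂x = 6,    ∂P/∂y = -6x^2 - 6,
    ∂Q/∂x - ∂P/∂y = 6x^2 + 12.

D is the region x^2 + y^2 ≤ 1. Evaluating the double integral:

In polar coordinates (x = r cos θ, y = r sin θ, dA = r dr dθ) the integrand becomes 6r^2cos(θ)^2 + 12, so

    ∬_D (6x^2 + 12) dA = ∫_0^{2π} ∫_0^{1} (6r^2cos(θ)^2 + 12) · r dr dθ.

Inner (r from 0 to 1): 3cos(θ)^2/2 + 6.
Outer (θ from 0 to 2π): 27π/2.

Therefore ∮_C P dx + Q dy = 27π/2.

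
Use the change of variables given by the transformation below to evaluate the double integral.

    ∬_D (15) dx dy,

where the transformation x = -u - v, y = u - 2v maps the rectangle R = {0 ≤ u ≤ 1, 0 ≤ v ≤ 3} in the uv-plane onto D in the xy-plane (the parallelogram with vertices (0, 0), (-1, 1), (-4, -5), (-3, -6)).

Compute the Jacobian determinant of (x, y) with respect to (u, v):

    ∂(x,y)/∂(u,v) = | -1  -1 | = (-1)(-2) - (-1)(1) = 3.
                   | 1  -2 |

Its absolute value is |J| = 3 (the area scaling factor).

Substituting x = -u - v, y = u - 2v into the integrand,

    15 → 15,

so the integral becomes

    ∬_R (15) · |J| du dv = ∫_0^1 ∫_0^3 (45) dv du.

Inner (v): 135.
Outer (u): 135.

Therefore ∬_D (15) dx dy = 135.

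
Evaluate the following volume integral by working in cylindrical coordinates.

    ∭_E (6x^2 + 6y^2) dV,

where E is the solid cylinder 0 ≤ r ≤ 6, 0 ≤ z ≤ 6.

In cylindrical coordinates, x = r cos(θ), y = r sin(θ), z = z, and dV = r dr dθ dz.

The integrand becomes 6r^2, so

    ∭_E (6x^2 + 6y^2) dV = ∫_{0}^{2π} ∫_{0}^{6} ∫_{0}^{6} (6r^2) · r dz dr dθ.

Inner (z): 36r^3.
Middle (r from 0 to 6): 11664.
Outer (θ): 23328π.

Therefore the triple integral equals 23328π.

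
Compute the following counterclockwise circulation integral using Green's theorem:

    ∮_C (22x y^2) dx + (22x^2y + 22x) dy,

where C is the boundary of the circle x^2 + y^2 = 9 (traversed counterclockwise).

Green's theorem converts the closed line integral into a double integral over the enclosed region D:

    ∮_C P dx + Q dy = ∬_D (∂Q/∂x - ∂P/∂y) dA.

Here P = 22x y^2, Q = 22x^2y + 22x, so

    ∂Q/∂x = 44x y + 22,    ∂P/∂y = 44x y,
    ∂Q/∂x - ∂P/∂y = 22.

D is the region x^2 + y^2 ≤ 9. Evaluating the double integral:

In polar coordinates (x = r cos θ, y = r sin θ, dA = r dr dθ) the integrand becomes 22, so

    ∬_D (22) dA = ∫_0^{2π} ∫_0^{3} (22) · r dr dθ.

Inner (r from 0 to 3): 99.
Outer (θ from 0 to 2π): 198π.

Therefore ∮_C P dx + Q dy = 198π.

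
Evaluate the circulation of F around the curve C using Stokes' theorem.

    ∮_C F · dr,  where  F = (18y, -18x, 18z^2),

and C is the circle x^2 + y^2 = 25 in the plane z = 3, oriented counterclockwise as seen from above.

Let S be the flat disk x^2 + y^2 ≤ 25 in the plane z = 3, with upward unit normal n̂ = ẑ. By Stokes' theorem,

    ∮_C F · dr = ∬_S (∇ × F) · n̂ dS = ∬_D (curl F)_z dA,

where D is the disk x^2 + y^2 ≤ 25.

Compute the curl of F = (18y, -18x, 18z^2):
    (∇ × F)_x = ∂F_z/∂y - ∂F_y/∂z = 0,
    (∇ × F)_y = ∂F_x/∂z - ∂F_z/∂x = 0,
    (∇ × F)_z = ∂F_y/∂x - ∂F_x/∂y = -36.

On z = 3, (curl F)_z = -36.

Convert to polar (x = r cos θ, y = r sin θ, dA = r dr dθ); the integrand becomes -36, so

    ∬_D (curl F)_z dA = ∫_0^{2π} ∫_0^{5} (-36) · r dr dθ.

Inner (r from 0 to 5): -450.
Outer (θ from 0 to 2π): -900π.

Therefore ∮_C F · dr = -900π.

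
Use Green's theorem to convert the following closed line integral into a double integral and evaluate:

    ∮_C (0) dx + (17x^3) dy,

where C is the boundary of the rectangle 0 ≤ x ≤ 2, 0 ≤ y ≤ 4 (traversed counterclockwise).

Green's theorem converts the closed line integral into a double integral over the enclosed region D:

    ∮_C P dx + Q dy = ∬_D (∂Q/∂x - ∂P/∂y) dA.

Here P = 0, Q = 17x^3, so

    ∂Q/∂x = 51x^2,    ∂P/∂y = 0,
    ∂Q/∂x - ∂P/∂y = 51x^2.

D is the region 0 ≤ x ≤ 2, 0 ≤ y ≤ 4. Evaluating the double integral:

    ∬_D (51x^2) dA = ∫_0^{2} ∫_0^{4} (51x^2) dy dx.

Inner (y from 0 to 4): 204x^2.
Outer (x from 0 to 2): 544.

Therefore ∮_C P dx + Q dy = 544.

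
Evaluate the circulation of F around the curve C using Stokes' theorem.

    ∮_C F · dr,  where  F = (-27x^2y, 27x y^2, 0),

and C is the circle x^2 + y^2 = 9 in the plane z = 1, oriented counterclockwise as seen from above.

Let S be the flat disk x^2 + y^2 ≤ 9 in the plane z = 1, with upward unit normal n̂ = ẑ. By Stokes' theorem,

    ∮_C F · dr = ∬_S (∇ × F) · n̂ dS = ∬_D (curl F)_z dA,

where D is the disk x^2 + y^2 ≤ 9.

Compute the curl of F = (-27x^2y, 27x y^2, 0):
    (∇ × F)_x = ∂F_z/∂y - ∂F_y/∂z = 0,
    (∇ × F)_y = ∂F_x/∂z - ∂F_z/∂x = 0,
    (∇ × F)_z = ∂F_y/∂x - ∂F_x/∂y = 27x^2 + 27y^2.

On z = 1, (curl F)_z = 27x^2 + 27y^2.

Convert to polar (x = r cos θ, y = r sin θ, dA = r dr dθ); the integrand becomes 27r^2, so

    ∬_D (curl F)_z dA = ∫_0^{2π} ∫_0^{3} (27r^2) · r dr dθ.

Inner (r from 0 to 3): 2187/4.
Outer (θ from 0 to 2π): 2187π/2.

Therefore ∮_C F · dr = 2187π/2.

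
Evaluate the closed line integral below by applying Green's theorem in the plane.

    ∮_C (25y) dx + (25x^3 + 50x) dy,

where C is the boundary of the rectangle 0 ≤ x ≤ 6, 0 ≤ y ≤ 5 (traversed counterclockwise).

Green's theorem converts the closed line integral into a double integral over the enclosed region D:

    ∮_C P dx + Q dy = ∬_D (∂Q/∂x - ∂P/∂y) dA.

Here P = 25y, Q = 25x^3 + 50x, so

    ∂Q/∂x = 75x^2 + 50,    ∂P/∂y = 25,
    ∂Q/∂x - ∂P/∂y = 75x^2 + 25.

D is the region 0 ≤ x ≤ 6, 0 ≤ y ≤ 5. Evaluating the double integral:

    ∬_D (75x^2 + 25) dA = ∫_0^{6} ∫_0^{5} (75x^2 + 25) dy dx.

Inner (y from 0 to 5): 375x^2 + 125.
Outer (x from 0 to 6): 27750.

Therefore ∮_C P dx + Q dy = 27750.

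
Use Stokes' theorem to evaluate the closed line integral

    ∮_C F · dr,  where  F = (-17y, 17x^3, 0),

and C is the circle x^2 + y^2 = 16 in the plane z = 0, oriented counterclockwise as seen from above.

Let S be the flat disk x^2 + y^2 ≤ 16 in the plane z = 0, with upward unit normal n̂ = ẑ. By Stokes' theorem,

    ∮_C F · dr = ∬_S (∇ × F) · n̂ dS = ∬_D (curl F)_z dA,

where D is the disk x^2 + y^2 ≤ 16.

Compute the curl of F = (-17y, 17x^3, 0):
    (∇ × F)_x = ∂F_z/∂y - ∂F_y/∂z = 0,
    (∇ × F)_y = ∂F_x/∂z - ∂F_z/∂x = 0,
    (∇ × F)_z = ∂F_y/∂x - ∂F_x/∂y = 51x^2 + 17.

On z = 0, (curl F)_z = 51x^2 + 17.

Convert to polar (x = r cos θ, y = r sin θ, dA = r dr dθ); the integrand becomes 51r^2cos(θ)^2 + 17, so

    ∬_D (curl F)_z dA = ∫_0^{2π} ∫_0^{4} (51r^2cos(θ)^2 + 17) · r dr dθ.

Inner (r from 0 to 4): 3264cos(θ)^2 + 136.
Outer (θ from 0 to 2π): 3536π.

Therefore ∮_C F · dr = 3536π.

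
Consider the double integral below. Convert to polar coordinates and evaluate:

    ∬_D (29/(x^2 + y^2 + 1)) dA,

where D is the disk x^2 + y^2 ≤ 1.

The region D is 0 ≤ r ≤ 1, 0 ≤ θ ≤ 2π in polar coordinates, where x = r cos(θ), y = r sin(θ), and dA = r dr dθ.

Under the substitution, the integrand becomes 29/(r^2 + 1), so

    ∬_D (29/(x^2 + y^2 + 1)) dA = ∫_{0}^{2π} ∫_{0}^{1} (29/(r^2 + 1)) · r dr dθ.

Inner integral (in r): ∫_{0}^{1} (29/(r^2 + 1)) · r dr = 29log(2)/2.

Outer integral (in θ): ∫_{0}^{2π} (29log(2)/2) dθ = 29π log(2).

Therefore ∬_D (29/(x^2 + y^2 + 1)) dA = 29π log(2).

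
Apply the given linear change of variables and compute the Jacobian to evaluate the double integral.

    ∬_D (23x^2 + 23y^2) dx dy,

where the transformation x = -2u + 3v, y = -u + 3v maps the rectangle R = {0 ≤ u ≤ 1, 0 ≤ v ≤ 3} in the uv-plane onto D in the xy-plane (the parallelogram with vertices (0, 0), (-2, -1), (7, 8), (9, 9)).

Compute the Jacobian determinant of (x, y) with respect to (u, v):

    ∂(x,y)/∂(u,v) = | -2  3 | = (-2)(3) - (3)(-1) = -3.
                   | -1  3 |

Its absolute value is |J| = 3 (the area scaling factor).

Substituting x = -2u + 3v, y = -u + 3v into the integrand,

    23x^2 + 23y^2 → 115u^2 - 414u v + 414v^2,

so the integral becomes

    ∬_R (115u^2 - 414u v + 414v^2) · |J| du dv = ∫_0^1 ∫_0^3 (345u^2 - 1242u v + 1242v^2) dv du.

Inner (v): 1035u^2 - 5589u + 11178.
Outer (u): 17457/2.

Therefore ∬_D (23x^2 + 23y^2) dx dy = 17457/2.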